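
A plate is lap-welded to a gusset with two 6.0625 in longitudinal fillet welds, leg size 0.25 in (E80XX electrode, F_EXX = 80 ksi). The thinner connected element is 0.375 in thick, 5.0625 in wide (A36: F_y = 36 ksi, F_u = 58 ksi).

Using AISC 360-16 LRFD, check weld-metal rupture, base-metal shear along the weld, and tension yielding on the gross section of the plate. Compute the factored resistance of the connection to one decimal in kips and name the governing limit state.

Weld metal: throat = 0.707×0.25 = 0.17675 in, L = 2×6.0625 = 12.125 in. φR_n = 0.75 × 0.6 × 80 × 0.17675 × 12.125 = 77.2 kips.
Base metal shear (0.375 in plate): yield φR_n = 1.0×0.6×36×0.375×12.125 = 98.2 kips; rupture φR_n = 0.75×0.6×58×0.375×12.125 = 118.7 kips; take 98.2 kips (yield).
Tension yield (gross): A_g = 5.0625×0.375 = 1.8984 in². φR_n = 0.90 × 36 × 1.8984 = 61.5 kips.
Governing: min(77.2, 98.2, 61.5) = 61.5 kips → gross-section yield.

61.5 kips (gross-section yield governs)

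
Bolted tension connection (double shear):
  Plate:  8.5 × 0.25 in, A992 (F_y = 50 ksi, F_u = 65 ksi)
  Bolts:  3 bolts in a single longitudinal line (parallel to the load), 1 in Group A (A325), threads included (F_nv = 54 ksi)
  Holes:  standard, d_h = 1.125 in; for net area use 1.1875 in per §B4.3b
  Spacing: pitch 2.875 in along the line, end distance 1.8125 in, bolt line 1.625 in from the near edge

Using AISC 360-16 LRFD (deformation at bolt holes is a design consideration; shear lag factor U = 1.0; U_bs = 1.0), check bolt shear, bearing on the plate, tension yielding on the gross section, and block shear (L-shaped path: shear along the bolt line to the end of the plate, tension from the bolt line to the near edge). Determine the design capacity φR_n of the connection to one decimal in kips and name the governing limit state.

Bolt shear: A_b = π(1)²/4 = 0.7854 in². φR_n = 0.75 × 54 × 0.7854 × 3 × 2 = 190.9 kips.
Bearing (0.25 in plate, F_u = 65 ksi): end bolts L_c = 1.8125 − 1.125/2 = 1.25, R_n = min(1.2×1.25×0.25×65, 2.4×1×0.25×65) = 24.375 kips/bolt; interior L_c = 2.875 − 1.125 = 1.75, R_n = 34.125 kips/bolt. φR_n = 0.75 × (1×24.375 + 2×34.125) = 69.5 kips.
Tension yield (gross): A_g = 8.5×0.25 = 2.125 in². φR_n = 0.90 × 50 × 2.125 = 95.6 kips.
Block shear: shear path 1×[1.8125+2×2.875] = 1×7.5625 in, A_gv = 1.8906, A_nv = 1×(7.5625 − 2.5×1.1875)×0.25 = 1.1484 in²; tension to near edge: (1.625 − 0.5×1.1875)×0.25 = 0.25781 in². R_n = min(0.6×65×1.1484, 0.6×50×1.8906) + 1.0×65×0.25781 = min(44.788, 56.718) + 16.758 = 61.546 kips. φR_n = 0.75 × 61.546 = 46.2 kips.
Governing: min(190.9, 69.5, 95.6, 46.2) = 46.2 kips → block shear.

46.2 kips (block shear governs)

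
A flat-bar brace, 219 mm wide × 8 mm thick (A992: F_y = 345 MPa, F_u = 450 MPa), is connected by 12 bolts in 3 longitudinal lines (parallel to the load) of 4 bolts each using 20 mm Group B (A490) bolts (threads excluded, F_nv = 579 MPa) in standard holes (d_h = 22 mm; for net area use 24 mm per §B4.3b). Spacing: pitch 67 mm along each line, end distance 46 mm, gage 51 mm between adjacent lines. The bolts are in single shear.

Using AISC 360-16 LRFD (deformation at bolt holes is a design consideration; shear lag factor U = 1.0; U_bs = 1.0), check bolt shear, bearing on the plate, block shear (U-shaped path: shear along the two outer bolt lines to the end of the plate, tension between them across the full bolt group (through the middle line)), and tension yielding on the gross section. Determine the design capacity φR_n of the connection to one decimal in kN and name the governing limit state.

Bolt shear: A_b = π(20)²/4 = 314.16 mm². φR_n = 0.75 × 579 × 314.16 × 12 × 1 = 1637.1 kN.
Bearing (8 mm plate, F_u = 450 MPa): end bolts L_c = 46 − 22/2 = 35, R_n = min(1.2×35×8×450, 2.4×20×8×450) = 151.2 kN/bolt; interior L_c = 67 − 22 = 45, R_n = 172.8 kN/bolt. φR_n = 0.75 × (3×151.2 + 9×172.8) = 1506.6 kN.
Block shear: shear path 2×[46+3×67] = 2×247 mm, A_gv = 3952, A_nv = 2×(247 − 3.5×24)×8 = 2608 mm²; tension across gage: (102 − 2×24)×8 = 432 mm². R_n = min(0.6×450×2608, 0.6×345×3952) + 1.0×450×432 = min(704.16, 818.06) + 194.4 = 898.56 kN. φR_n = 0.75 × 898.56 = 673.9 kN.
Tension yield (gross): A_g = 219×8 = 1752 mm². φR_n = 0.90 × 345 × 1752 = 544.0 kN.
Governing: min(1637.1, 1506.6, 673.9, 544.0) = 544.0 kN → gross-section yield.

544.0 kN (gross-section yield governs)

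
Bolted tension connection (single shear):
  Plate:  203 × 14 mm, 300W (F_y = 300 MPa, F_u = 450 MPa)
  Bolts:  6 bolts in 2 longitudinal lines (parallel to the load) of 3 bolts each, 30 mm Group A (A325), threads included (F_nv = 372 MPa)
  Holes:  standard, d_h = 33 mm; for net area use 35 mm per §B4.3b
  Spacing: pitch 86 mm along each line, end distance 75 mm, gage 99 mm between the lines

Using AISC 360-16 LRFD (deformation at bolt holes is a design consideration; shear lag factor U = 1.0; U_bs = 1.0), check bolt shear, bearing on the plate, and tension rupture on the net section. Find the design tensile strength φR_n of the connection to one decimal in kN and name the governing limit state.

Bolt shear: A_b = π(30)²/4 = 706.86 mm². φR_n = 0.75 × 372 × 706.86 × 6 × 1 = 1183.3 kN.
Bearing (14 mm plate, F_u = 450 MPa): end bolts L_c = 75 − 33/2 = 58.5, R_n = min(1.2×58.5×14×450, 2.4×30×14×450) = 442.26 kN/bolt; interior L_c = 86 − 33 = 53, R_n = 400.68 kN/bolt. φR_n = 0.75 × (2×442.26 + 4×400.68) = 1865.4 kN.
Tension rupture (net): A_n = (203 − 2×35)×14 = 1862 mm² (U = 1.0, A_e = A_n). φR_n = 0.75 × 450 × 1862 = 628.4 kN.
Governing: min(1183.3, 1865.4, 628.4) = 628.4 kN → net-section rupture.

628.4 kN (net-section rupture governs)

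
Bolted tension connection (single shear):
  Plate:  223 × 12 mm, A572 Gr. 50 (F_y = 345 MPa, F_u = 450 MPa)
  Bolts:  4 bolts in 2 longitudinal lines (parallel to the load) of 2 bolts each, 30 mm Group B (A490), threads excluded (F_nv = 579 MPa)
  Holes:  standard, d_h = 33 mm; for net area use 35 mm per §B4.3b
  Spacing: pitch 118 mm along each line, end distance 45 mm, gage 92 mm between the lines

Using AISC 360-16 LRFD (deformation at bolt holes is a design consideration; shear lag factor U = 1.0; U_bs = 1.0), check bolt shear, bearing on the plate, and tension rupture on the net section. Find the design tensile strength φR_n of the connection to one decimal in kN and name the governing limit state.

619.7 kN (net-section rupture governs)

Bolt shear: A_b = π(30)²/4 = 706.86 mm². φR_n = 0.75 × 579 × 706.86 × 4 × 1 = 1227.8 kN.
Bearing (12 mm plate, F_u = 450 MPa): end bolts L_c = 45 − 33/2 = 28.5, R_n = min(1.2×28.5×12×450, 2.4×30×12×450) = 184.68 kN/bolt; interior L_c = 118 − 33 = 85, R_n = 388.8 kN/bolt. φR_n = 0.75 × (2×184.68 + 2×388.8) = 860.2 kN.
Tension rupture (net): A_n = (223 − 2×35)×12 = 1836 mm² (U = 1.0, A_e = A_n). φR_n = 0.75 × 450 × 1836 = 619.7 kN.
Governing: min(1227.8, 860.2, 619.7) = 619.7 kN → net-section rupture.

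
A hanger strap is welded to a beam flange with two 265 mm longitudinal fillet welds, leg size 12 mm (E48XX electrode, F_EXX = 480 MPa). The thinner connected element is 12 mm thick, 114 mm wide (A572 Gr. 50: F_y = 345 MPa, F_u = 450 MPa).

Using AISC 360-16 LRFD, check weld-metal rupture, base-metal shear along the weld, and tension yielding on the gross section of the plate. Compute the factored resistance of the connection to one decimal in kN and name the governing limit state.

Weld metal: throat = 0.707×12 = 8.484 mm, L = 2×265 = 530 mm. φR_n = 0.75 × 0.6 × 480 × 8.484 × 530 = 971.2 kN.
Base metal shear (12 mm plate): yield φR_n = 1.0×0.6×345×12×530 = 1316.5 kN; rupture φR_n = 0.75×0.6×450×12×530 = 1287.9 kN; take 1287.9 kN (rupture).
Tension yield (gross): A_g = 114×12 = 1368 mm². φR_n = 0.90 × 345 × 1368 = 424.8 kN.
Governing: min(971.2, 1287.9, 424.8) = 424.8 kN → gross-section yield.

424.8 kN (gross-section yield governs)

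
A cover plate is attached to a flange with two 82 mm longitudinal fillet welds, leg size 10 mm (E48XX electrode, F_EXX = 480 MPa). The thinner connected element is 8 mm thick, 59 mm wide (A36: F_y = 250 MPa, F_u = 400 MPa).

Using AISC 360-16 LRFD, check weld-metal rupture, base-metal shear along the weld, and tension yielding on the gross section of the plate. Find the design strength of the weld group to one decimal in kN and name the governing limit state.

106.2 kN (gross-section yield governs)

Weld metal: throat = 0.707×10 = 7.07 mm, L = 2×82 = 164 mm. φR_n = 0.75 × 0.6 × 480 × 7.07 × 164 = 250.4 kN.
Base metal shear (8 mm plate): yield φR_n = 1.0×0.6×250×8×164 = 196.8 kN; rupture φR_n = 0.75×0.6×400×8×164 = 236.2 kN; take 196.8 kN (yield).
Tension yield (gross): A_g = 59×8 = 472 mm². φR_n = 0.90 × 250 × 472 = 106.2 kN.
Governing: min(250.4, 196.8, 106.2) = 106.2 kN → gross-section yield.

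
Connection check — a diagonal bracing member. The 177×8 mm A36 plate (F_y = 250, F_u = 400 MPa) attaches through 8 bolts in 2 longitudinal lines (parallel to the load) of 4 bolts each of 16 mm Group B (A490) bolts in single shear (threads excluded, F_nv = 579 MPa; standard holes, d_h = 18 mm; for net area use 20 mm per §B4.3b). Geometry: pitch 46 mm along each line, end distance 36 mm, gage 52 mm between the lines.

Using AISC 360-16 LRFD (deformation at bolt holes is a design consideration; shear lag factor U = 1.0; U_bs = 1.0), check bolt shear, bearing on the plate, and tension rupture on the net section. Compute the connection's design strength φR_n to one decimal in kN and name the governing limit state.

328.8 kN (net-section rupture governs)

Bolt shear: A_b = π(16)²/4 = 201.06 mm². φR_n = 0.75 × 579 × 201.06 × 8 × 1 = 698.5 kN.
Bearing (8 mm plate, F_u = 400 MPa): end bolts L_c = 36 − 18/2 = 27, R_n = min(1.2×27×8×400, 2.4×16×8×400) = 103.68 kN/bolt; interior L_c = 46 − 18 = 28, R_n = 107.52 kN/bolt. φR_n = 0.75 × (2×103.68 + 6×107.52) = 639.4 kN.
Tension rupture (net): A_n = (177 − 2×20)×8 = 1096 mm² (U = 1.0, A_e = A_n). φR_n = 0.75 × 400 × 1096 = 328.8 kN.
Governing: min(698.5, 639.4, 328.8) = 328.8 kN → net-section rupture.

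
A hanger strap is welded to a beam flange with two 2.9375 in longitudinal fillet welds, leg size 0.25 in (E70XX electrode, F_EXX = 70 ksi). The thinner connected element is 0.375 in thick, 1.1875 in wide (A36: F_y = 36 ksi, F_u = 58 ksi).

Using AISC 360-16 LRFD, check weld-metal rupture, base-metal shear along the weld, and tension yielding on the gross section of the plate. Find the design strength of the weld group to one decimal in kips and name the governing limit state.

14.4 kips (gross-section yield governs)

Weld metal: throat = 0.707×0.25 = 0.17675 in, L = 2×2.9375 = 5.875 in. φR_n = 0.75 × 0.6 × 70 × 0.17675 × 5.875 = 32.7 kips.
Base metal shear (0.375 in plate): yield φR_n = 1.0×0.6×36×0.375×5.875 = 47.6 kips; rupture φR_n = 0.75×0.6×58×0.375×5.875 = 57.5 kips; take 47.6 kips (yield).
Tension yield (gross): A_g = 1.1875×0.375 = 0.44531 in². φR_n = 0.90 × 36 × 0.44531 = 14.4 kips.
Governing: min(32.7, 47.6, 14.4) = 14.4 kips → gross-section yield.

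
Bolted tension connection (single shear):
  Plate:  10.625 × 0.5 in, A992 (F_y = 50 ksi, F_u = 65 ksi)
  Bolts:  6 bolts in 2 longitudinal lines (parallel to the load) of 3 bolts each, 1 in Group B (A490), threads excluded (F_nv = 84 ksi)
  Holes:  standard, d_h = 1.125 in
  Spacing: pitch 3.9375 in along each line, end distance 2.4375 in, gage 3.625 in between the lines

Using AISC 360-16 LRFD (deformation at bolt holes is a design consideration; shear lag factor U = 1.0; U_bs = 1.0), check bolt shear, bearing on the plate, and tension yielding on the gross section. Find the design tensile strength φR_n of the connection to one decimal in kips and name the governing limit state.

Bolt shear: A_b = π(1)²/4 = 0.7854 in². φR_n = 0.75 × 84 × 0.7854 × 6 × 1 = 296.9 kips.
Bearing (0.5 in plate, F_u = 65 ksi): end bolts L_c = 2.4375 − 1.125/2 = 1.875, R_n = min(1.2×1.875×0.5×65, 2.4×1×0.5×65) = 73.125 kips/bolt; interior L_c = 3.9375 − 1.125 = 2.8125, R_n = 78 kips/bolt. φR_n = 0.75 × (2×73.125 + 4×78) = 343.7 kips.
Tension yield (gross): A_g = 10.625×0.5 = 5.3125 in². φR_n = 0.90 × 50 × 5.3125 = 239.1 kips.
Governing: min(296.9, 343.7, 239.1) = 239.1 kips → gross-section yield.

239.1 kips (gross-section yield governs)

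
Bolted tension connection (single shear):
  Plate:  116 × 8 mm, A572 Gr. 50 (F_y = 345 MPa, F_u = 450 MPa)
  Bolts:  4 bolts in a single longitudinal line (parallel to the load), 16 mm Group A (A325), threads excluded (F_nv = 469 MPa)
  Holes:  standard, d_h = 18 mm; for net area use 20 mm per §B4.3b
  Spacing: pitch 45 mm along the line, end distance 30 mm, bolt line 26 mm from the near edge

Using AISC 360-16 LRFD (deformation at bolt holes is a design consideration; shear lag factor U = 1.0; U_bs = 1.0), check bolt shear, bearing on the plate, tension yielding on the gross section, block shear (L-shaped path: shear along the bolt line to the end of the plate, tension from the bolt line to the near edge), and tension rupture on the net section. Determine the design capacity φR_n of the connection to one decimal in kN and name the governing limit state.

Bolt shear: A_b = π(16)²/4 = 201.06 mm². φR_n = 0.75 × 469 × 201.06 × 4 × 1 = 282.9 kN.
Bearing (8 mm plate, F_u = 450 MPa): end bolts L_c = 30 − 18/2 = 21, R_n = min(1.2×21×8×450, 2.4×16×8×450) = 90.72 kN/bolt; interior L_c = 45 − 18 = 27, R_n = 116.64 kN/bolt. φR_n = 0.75 × (1×90.72 + 3×116.64) = 330.5 kN.
Tension yield (gross): A_g = 116×8 = 928 mm². φR_n = 0.90 × 345 × 928 = 288.1 kN.
Block shear: shear path 1×[30+3×45] = 1×165 mm, A_gv = 1320, A_nv = 1×(165 − 3.5×20)×8 = 760 mm²; tension to near edge: (26 − 0.5×20)×8 = 128 mm². R_n = min(0.6×450×760, 0.6×345×1320) + 1.0×450×128 = min(205.2, 273.24) + 57.6 = 262.8 kN. φR_n = 0.75 × 262.8 = 197.1 kN.
Tension rupture (net): A_n = (116 − 1×20)×8 = 768 mm² (U = 1.0, A_e = A_n). φR_n = 0.75 × 450 × 768 = 259.2 kN.
Governing: min(282.9, 330.5, 288.1, 197.1, 259.2) = 197.1 kN → block shear.

197.1 kN (block shear governs)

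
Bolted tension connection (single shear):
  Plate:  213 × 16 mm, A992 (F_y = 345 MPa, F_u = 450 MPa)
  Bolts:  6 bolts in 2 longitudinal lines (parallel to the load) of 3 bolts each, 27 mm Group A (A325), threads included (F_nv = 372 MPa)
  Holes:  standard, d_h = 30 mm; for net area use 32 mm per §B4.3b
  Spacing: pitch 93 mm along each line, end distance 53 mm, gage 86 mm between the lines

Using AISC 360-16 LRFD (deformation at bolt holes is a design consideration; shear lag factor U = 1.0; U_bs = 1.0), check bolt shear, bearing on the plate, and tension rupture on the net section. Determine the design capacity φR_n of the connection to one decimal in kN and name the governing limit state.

Bolt shear: A_b = π(27)²/4 = 572.56 mm². φR_n = 0.75 × 372 × 572.56 × 6 × 1 = 958.5 kN.
Bearing (16 mm plate, F_u = 450 MPa): end bolts L_c = 53 − 30/2 = 38, R_n = min(1.2×38×16×450, 2.4×27×16×450) = 328.32 kN/bolt; interior L_c = 93 − 30 = 63, R_n = 466.56 kN/bolt. φR_n = 0.75 × (2×328.32 + 4×466.56) = 1892.2 kN.
Tension rupture (net): A_n = (213 − 2×32)×16 = 2384 mm² (U = 1.0, A_e = A_n). φR_n = 0.75 × 450 × 2384 = 804.6 kN.
Governing: min(958.5, 1892.2, 804.6) = 804.6 kN → net-section rupture.

804.6 kN (net-section rupture governs)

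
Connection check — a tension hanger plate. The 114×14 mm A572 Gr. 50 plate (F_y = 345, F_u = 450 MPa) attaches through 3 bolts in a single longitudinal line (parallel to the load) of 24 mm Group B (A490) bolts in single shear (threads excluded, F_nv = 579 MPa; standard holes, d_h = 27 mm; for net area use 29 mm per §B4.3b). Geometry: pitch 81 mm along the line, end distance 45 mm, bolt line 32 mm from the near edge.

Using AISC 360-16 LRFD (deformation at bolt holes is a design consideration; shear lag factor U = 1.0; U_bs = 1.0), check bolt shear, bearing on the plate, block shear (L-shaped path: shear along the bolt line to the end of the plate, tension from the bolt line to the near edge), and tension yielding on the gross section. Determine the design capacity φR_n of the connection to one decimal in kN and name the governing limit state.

Bolt shear: A_b = π(24)²/4 = 452.39 mm². φR_n = 0.75 × 579 × 452.39 × 3 × 1 = 589.4 kN.
Bearing (14 mm plate, F_u = 450 MPa): end bolts L_c = 45 − 27/2 = 31.5, R_n = min(1.2×31.5×14×450, 2.4×24×14×450) = 238.14 kN/bolt; interior L_c = 81 − 27 = 54, R_n = 362.88 kN/bolt. φR_n = 0.75 × (1×238.14 + 2×362.88) = 722.9 kN.
Block shear: shear path 1×[45+2×81] = 1×207 mm, A_gv = 2898, A_nv = 1×(207 − 2.5×29)×14 = 1883 mm²; tension to near edge: (32 − 0.5×29)×14 = 245 mm². R_n = min(0.6×450×1883, 0.6×345×2898) + 1.0×450×245 = min(508.41, 599.89) + 110.25 = 618.66 kN. φR_n = 0.75 × 618.66 = 464.0 kN.
Tension yield (gross): A_g = 114×14 = 1596 mm². φR_n = 0.90 × 345 × 1596 = 495.6 kN.
Governing: min(589.4, 722.9, 464.0, 495.6) = 464.0 kN → block shear.

464.0 kN (block shear governs)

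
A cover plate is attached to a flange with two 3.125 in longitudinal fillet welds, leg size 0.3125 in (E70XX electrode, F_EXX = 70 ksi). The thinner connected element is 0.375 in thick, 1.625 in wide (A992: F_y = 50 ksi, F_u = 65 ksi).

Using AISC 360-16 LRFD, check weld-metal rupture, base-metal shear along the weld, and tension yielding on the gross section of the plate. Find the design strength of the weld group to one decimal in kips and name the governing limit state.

27.4 kips (gross-section yield governs)

Weld metal: throat = 0.707×0.3125 = 0.22094 in, L = 2×3.125 = 6.25 in. φR_n = 0.75 × 0.6 × 70 × 0.22094 × 6.25 = 43.5 kips.
Base metal shear (0.375 in plate): yield φR_n = 1.0×0.6×50×0.375×6.25 = 70.3 kips; rupture φR_n = 0.75×0.6×65×0.375×6.25 = 68.6 kips; take 68.6 kips (rupture).
Tension yield (gross): A_g = 1.625×0.375 = 0.60938 in². φR_n = 0.90 × 50 × 0.60938 = 27.4 kips.
Governing: min(43.5, 68.6, 27.4) = 27.4 kips → gross-section yield.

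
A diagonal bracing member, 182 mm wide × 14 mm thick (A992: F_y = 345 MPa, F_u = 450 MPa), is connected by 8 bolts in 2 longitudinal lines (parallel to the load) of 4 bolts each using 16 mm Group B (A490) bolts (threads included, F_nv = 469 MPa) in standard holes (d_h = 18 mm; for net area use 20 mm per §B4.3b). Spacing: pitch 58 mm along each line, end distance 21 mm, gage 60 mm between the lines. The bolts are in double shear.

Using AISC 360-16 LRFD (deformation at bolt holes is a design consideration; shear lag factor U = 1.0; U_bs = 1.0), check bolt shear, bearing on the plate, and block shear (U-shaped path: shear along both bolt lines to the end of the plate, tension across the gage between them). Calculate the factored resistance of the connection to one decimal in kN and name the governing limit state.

Bolt shear: A_b = π(16)²/4 = 201.06 mm². φR_n = 0.75 × 469 × 201.06 × 8 × 2 = 1131.6 kN.
Bearing (14 mm plate, F_u = 450 MPa): end bolts L_c = 21 − 18/2 = 12, R_n = min(1.2×12×14×450, 2.4×16×14×450) = 90.72 kN/bolt; interior L_c = 58 − 18 = 40, R_n = 241.92 kN/bolt. φR_n = 0.75 × (2×90.72 + 6×241.92) = 1224.7 kN.
Block shear: shear path 2×[21+3×58] = 2×195 mm, A_gv = 5460, A_nv = 2×(195 − 3.5×20)×14 = 3500 mm²; tension across gage: (60 − 1×20)×14 = 560 mm². R_n = min(0.6×450×3500, 0.6×345×5460) + 1.0×450×560 = min(945, 1130.2) + 252 = 1197 kN. φR_n = 0.75 × 1197 = 897.8 kN.
Governing: min(1131.6, 1224.7, 897.8) = 897.8 kN → block shear.

897.8 kN (block shear governs)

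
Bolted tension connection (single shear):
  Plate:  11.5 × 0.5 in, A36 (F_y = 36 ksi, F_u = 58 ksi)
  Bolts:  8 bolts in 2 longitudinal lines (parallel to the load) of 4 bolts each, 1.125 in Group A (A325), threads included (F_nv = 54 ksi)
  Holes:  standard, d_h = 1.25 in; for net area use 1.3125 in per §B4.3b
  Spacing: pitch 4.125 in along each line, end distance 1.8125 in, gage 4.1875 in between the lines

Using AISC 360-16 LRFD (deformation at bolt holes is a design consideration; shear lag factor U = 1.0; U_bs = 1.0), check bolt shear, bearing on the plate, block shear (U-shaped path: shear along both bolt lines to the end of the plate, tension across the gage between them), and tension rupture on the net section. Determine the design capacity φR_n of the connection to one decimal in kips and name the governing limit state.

193.0 kips (net-section rupture governs)

Bolt shear: A_b = π(1.125)²/4 = 0.99402 in². φR_n = 0.75 × 54 × 0.99402 × 8 × 1 = 322.1 kips.
Bearing (0.5 in plate, F_u = 58 ksi): end bolts L_c = 1.8125 − 1.25/2 = 1.1875, R_n = min(1.2×1.1875×0.5×58, 2.4×1.125×0.5×58) = 41.325 kips/bolt; interior L_c = 4.125 − 1.25 = 2.875, R_n = 78.3 kips/bolt. φR_n = 0.75 × (2×41.325 + 6×78.3) = 414.3 kips.
Block shear: shear path 2×[1.8125+3×4.125] = 2×14.1875 in, A_gv = 14.188, A_nv = 2×(14.1875 − 3.5×1.3125)×0.5 = 9.5938 in²; tension across gage: (4.1875 − 1×1.3125)×0.5 = 1.4375 in². R_n = min(0.6×58×9.5938, 0.6×36×14.188) + 1.0×58×1.4375 = min(333.86, 306.46) + 83.375 = 389.84 kips. φR_n = 0.75 × 389.84 = 292.4 kips.
Tension rupture (net): A_n = (11.5 − 2×1.3125)×0.5 = 4.4375 in² (U = 1.0, A_e = A_n). φR_n = 0.75 × 58 × 4.4375 = 193.0 kips.
Governing: min(322.1, 414.3, 292.4, 193.0) = 193.0 kips → net-section rupture.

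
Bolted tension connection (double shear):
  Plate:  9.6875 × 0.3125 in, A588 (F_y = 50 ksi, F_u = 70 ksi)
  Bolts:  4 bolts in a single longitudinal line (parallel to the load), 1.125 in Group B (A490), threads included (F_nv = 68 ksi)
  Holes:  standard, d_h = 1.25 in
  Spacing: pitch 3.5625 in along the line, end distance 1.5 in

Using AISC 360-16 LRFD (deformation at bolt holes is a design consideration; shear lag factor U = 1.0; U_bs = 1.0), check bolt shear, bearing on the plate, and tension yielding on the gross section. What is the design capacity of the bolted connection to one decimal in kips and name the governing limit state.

Bolt shear: A_b = π(1.125)²/4 = 0.99402 in². φR_n = 0.75 × 68 × 0.99402 × 4 × 2 = 405.6 kips.
Bearing (0.3125 in plate, F_u = 70 ksi): end bolts L_c = 1.5 − 1.25/2 = 0.875, R_n = min(1.2×0.875×0.3125×70, 2.4×1.125×0.3125×70) = 22.969 kips/bolt; interior L_c = 3.5625 − 1.25 = 2.3125, R_n = 59.063 kips/bolt. φR_n = 0.75 × (1×22.969 + 3×59.063) = 150.1 kips.
Tension yield (gross): A_g = 9.6875×0.3125 = 3.0273 in². φR_n = 0.90 × 50 × 3.0273 = 136.2 kips.
Governing: min(405.6, 150.1, 136.2) = 136.2 kips → gross-section yield.

136.2 kips (gross-section yield governs)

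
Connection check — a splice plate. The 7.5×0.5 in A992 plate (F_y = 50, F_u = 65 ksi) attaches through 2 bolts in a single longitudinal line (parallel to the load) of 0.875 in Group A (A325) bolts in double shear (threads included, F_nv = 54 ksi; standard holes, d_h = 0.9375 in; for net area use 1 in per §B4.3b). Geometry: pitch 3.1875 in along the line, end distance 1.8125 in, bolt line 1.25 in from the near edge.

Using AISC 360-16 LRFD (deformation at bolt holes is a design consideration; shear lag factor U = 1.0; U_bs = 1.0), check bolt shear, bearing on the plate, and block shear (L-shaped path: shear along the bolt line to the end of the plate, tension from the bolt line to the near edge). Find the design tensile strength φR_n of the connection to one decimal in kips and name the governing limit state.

Bolt shear: A_b = π(0.875)²/4 = 0.60132 in². φR_n = 0.75 × 54 × 0.60132 × 2 × 2 = 97.4 kips.
Bearing (0.5 in plate, F_u = 65 ksi): end bolts L_c = 1.8125 − 0.9375/2 = 1.34375, R_n = min(1.2×1.34375×0.5×65, 2.4×0.875×0.5×65) = 52.406 kips/bolt; interior L_c = 3.1875 − 0.9375 = 2.25, R_n = 68.25 kips/bolt. φR_n = 0.75 × (1×52.406 + 1×68.25) = 90.5 kips.
Block shear: shear path 1×[1.8125+1×3.1875] = 1×5 in, A_gv = 2.5, A_nv = 1×(5 − 1.5×1)×0.5 = 1.75 in²; tension to near edge: (1.25 − 0.5×1)×0.5 = 0.375 in². R_n = min(0.6×65×1.75, 0.6×50×2.5) + 1.0×65×0.375 = min(68.25, 75) + 24.375 = 92.625 kips. φR_n = 0.75 × 92.625 = 69.5 kips.
Governing: min(97.4, 90.5, 69.5) = 69.5 kips → block shear.

69.5 kips (block shear governs)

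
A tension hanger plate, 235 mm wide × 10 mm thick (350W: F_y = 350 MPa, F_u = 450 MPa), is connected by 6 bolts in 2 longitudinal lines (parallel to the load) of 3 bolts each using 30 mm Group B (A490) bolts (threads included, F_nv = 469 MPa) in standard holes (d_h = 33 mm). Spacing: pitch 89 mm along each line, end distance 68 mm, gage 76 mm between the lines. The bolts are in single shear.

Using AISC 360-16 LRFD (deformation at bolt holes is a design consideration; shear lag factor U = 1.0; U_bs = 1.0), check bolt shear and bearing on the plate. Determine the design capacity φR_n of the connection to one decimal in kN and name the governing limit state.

Bolt shear: A_b = π(30)²/4 = 706.86 mm². φR_n = 0.75 × 469 × 706.86 × 6 × 1 = 1491.8 kN.
Bearing (10 mm plate, F_u = 450 MPa): end bolts L_c = 68 − 33/2 = 51.5, R_n = min(1.2×51.5×10×450, 2.4×30×10×450) = 278.1 kN/bolt; interior L_c = 89 − 33 = 56, R_n = 302.4 kN/bolt. φR_n = 0.75 × (2×278.1 + 4×302.4) = 1324.4 kN.
Governing: min(1491.8, 1324.4) = 1324.4 kN → bearing.

1324.4 kN (bearing governs)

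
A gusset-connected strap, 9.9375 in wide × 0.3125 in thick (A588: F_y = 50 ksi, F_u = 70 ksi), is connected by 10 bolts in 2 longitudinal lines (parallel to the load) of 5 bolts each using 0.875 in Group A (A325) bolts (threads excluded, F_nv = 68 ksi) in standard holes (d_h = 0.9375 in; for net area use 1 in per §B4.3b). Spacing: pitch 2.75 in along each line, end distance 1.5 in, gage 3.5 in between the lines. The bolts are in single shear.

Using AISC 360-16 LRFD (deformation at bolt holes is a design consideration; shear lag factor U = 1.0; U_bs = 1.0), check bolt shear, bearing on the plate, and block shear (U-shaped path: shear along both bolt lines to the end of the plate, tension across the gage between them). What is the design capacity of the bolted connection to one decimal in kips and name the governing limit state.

198.5 kips (block shear governs)

Bolt shear: A_b = π(0.875)²/4 = 0.60132 in². φR_n = 0.75 × 68 × 0.60132 × 10 × 1 = 306.7 kips.
Bearing (0.3125 in plate, F_u = 70 ksi): end bolts L_c = 1.5 − 0.9375/2 = 1.03125, R_n = min(1.2×1.03125×0.3125×70, 2.4×0.875×0.3125×70) = 27.07 kips/bolt; interior L_c = 2.75 − 0.9375 = 1.8125, R_n = 45.938 kips/bolt. φR_n = 0.75 × (2×27.07 + 8×45.938) = 316.2 kips.
Block shear: shear path 2×[1.5+4×2.75] = 2×12.5 in, A_gv = 7.8125, A_nv = 2×(12.5 − 4.5×1)×0.3125 = 5 in²; tension across gage: (3.5 − 1×1)×0.3125 = 0.78125 in². R_n = min(0.6×70×5, 0.6×50×7.8125) + 1.0×70×0.78125 = min(210, 234.38) + 54.688 = 264.69 kips. φR_n = 0.75 × 264.69 = 198.5 kips.
Governing: min(306.7, 316.2, 198.5) = 198.5 kips → block shear.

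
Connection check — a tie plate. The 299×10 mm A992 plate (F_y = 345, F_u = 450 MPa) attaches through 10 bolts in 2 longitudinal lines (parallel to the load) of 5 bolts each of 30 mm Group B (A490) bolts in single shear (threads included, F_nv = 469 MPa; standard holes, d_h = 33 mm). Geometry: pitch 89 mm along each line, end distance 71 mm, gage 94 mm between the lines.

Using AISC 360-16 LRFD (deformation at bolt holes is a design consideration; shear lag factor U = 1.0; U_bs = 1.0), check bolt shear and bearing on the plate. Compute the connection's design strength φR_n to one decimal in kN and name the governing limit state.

Bolt shear: A_b = π(30)²/4 = 706.86 mm². φR_n = 0.75 × 469 × 706.86 × 10 × 1 = 2486.4 kN.
Bearing (10 mm plate, F_u = 450 MPa): end bolts L_c = 71 − 33/2 = 54.5, R_n = min(1.2×54.5×10×450, 2.4×30×10×450) = 294.3 kN/bolt; interior L_c = 89 − 33 = 56, R_n = 302.4 kN/bolt. φR_n = 0.75 × (2×294.3 + 8×302.4) = 2255.9 kN.
Governing: min(2486.4, 2255.9) = 2255.9 kN → bearing.

2255.9 kN (bearing governs)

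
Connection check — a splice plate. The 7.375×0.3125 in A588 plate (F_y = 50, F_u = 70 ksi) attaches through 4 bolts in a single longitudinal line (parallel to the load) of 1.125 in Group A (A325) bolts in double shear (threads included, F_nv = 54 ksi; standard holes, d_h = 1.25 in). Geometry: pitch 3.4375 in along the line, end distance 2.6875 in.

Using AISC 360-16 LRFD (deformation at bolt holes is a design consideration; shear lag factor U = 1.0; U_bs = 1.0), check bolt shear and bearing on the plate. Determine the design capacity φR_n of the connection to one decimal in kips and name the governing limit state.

Bolt shear: A_b = π(1.125)²/4 = 0.99402 in². φR_n = 0.75 × 54 × 0.99402 × 4 × 2 = 322.1 kips.
Bearing (0.3125 in plate, F_u = 70 ksi): end bolts L_c = 2.6875 − 1.25/2 = 2.0625, R_n = min(1.2×2.0625×0.3125×70, 2.4×1.125×0.3125×70) = 54.141 kips/bolt; interior L_c = 3.4375 − 1.25 = 2.1875, R_n = 57.422 kips/bolt. φR_n = 0.75 × (1×54.141 + 3×57.422) = 169.8 kips.
Governing: min(322.1, 169.8) = 169.8 kips → bearing.

169.8 kips (bearing governs)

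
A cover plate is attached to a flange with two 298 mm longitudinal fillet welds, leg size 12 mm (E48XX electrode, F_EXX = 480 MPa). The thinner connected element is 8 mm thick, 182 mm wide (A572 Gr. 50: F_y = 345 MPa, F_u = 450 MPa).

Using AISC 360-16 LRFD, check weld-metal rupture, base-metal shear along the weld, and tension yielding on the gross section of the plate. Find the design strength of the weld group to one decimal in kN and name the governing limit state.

Weld metal: throat = 0.707×12 = 8.484 mm, L = 2×298 = 596 mm. φR_n = 0.75 × 0.6 × 480 × 8.484 × 596 = 1092.2 kN.
Base metal shear (8 mm plate): yield φR_n = 1.0×0.6×345×8×596 = 987.0 kN; rupture φR_n = 0.75×0.6×450×8×596 = 965.5 kN; take 965.5 kN (rupture).
Tension yield (gross): A_g = 182×8 = 1456 mm². φR_n = 0.90 × 345 × 1456 = 452.1 kN.
Governing: min(1092.2, 965.5, 452.1) = 452.1 kN → gross-section yield.

452.1 kN (gross-section yield governs)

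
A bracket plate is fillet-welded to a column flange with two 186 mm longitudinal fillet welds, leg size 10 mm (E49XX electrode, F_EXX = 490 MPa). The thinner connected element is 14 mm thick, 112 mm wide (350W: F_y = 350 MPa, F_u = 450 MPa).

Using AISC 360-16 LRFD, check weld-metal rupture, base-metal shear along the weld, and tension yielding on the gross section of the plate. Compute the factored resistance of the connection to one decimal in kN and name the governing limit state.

493.9 kN (gross-section yield governs)

Weld metal: throat = 0.707×10 = 7.07 mm, L = 2×186 = 372 mm. φR_n = 0.75 × 0.6 × 490 × 7.07 × 372 = 579.9 kN.
Base metal shear (14 mm plate): yield φR_n = 1.0×0.6×350×14×372 = 1093.7 kN; rupture φR_n = 0.75×0.6×450×14×372 = 1054.6 kN; take 1054.6 kN (rupture).
Tension yield (gross): A_g = 112×14 = 1568 mm². φR_n = 0.90 × 350 × 1568 = 493.9 kN.
Governing: min(579.9, 1054.6, 493.9) = 493.9 kN → gross-section yield.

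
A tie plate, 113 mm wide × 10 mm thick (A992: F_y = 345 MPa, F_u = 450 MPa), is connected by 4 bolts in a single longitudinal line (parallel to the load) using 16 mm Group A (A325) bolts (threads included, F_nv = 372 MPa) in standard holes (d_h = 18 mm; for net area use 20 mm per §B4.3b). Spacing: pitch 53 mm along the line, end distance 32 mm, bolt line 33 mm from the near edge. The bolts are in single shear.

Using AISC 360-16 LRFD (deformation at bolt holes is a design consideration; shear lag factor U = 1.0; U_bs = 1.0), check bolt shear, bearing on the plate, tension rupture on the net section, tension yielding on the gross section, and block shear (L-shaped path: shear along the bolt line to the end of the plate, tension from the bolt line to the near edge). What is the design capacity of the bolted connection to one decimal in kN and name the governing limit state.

224.4 kN (bolt shear governs)

Bolt shear: A_b = π(16)²/4 = 201.06 mm². φR_n = 0.75 × 372 × 201.06 × 4 × 1 = 224.4 kN.
Bearing (10 mm plate, F_u = 450 MPa): end bolts L_c = 32 − 18/2 = 23, R_n = min(1.2×23×10×450, 2.4×16×10×450) = 124.2 kN/bolt; interior L_c = 53 − 18 = 35, R_n = 172.8 kN/bolt. φR_n = 0.75 × (1×124.2 + 3×172.8) = 482.0 kN.
Tension rupture (net): A_n = (113 − 1×20)×10 = 930 mm² (U = 1.0, A_e = A_n). φR_n = 0.75 × 450 × 930 = 313.9 kN.
Tension yield (gross): A_g = 113×10 = 1130 mm². φR_n = 0.90 × 345 × 1130 = 350.9 kN.
Block shear: shear path 1×[32+3×53] = 1×191 mm, A_gv = 1910, A_nv = 1×(191 − 3.5×20)×10 = 1210 mm²; tension to near edge: (33 − 0.5×20)×10 = 230 mm². R_n = min(0.6×450×1210, 0.6×345×1910) + 1.0×450×230 = min(326.7, 395.37) + 103.5 = 430.2 kN. φR_n = 0.75 × 430.2 = 322.7 kN.
Governing: min(224.4, 482.0, 313.9, 350.9, 322.7) = 224.4 kN → bolt shear.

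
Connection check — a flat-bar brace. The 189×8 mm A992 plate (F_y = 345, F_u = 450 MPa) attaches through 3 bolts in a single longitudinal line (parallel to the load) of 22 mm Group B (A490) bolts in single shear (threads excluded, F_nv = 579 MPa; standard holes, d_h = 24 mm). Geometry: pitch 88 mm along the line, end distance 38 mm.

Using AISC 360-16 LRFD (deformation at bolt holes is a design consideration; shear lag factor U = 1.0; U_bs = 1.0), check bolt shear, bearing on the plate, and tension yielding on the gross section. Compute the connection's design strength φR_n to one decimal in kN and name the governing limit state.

Bolt shear: A_b = π(22)²/4 = 380.13 mm². φR_n = 0.75 × 579 × 380.13 × 3 × 1 = 495.2 kN.
Bearing (8 mm plate, F_u = 450 MPa): end bolts L_c = 38 − 24/2 = 26, R_n = min(1.2×26×8×450, 2.4×22×8×450) = 112.32 kN/bolt; interior L_c = 88 − 24 = 64, R_n = 190.08 kN/bolt. φR_n = 0.75 × (1×112.32 + 2×190.08) = 369.4 kN.
Tension yield (gross): A_g = 189×8 = 1512 mm². φR_n = 0.90 × 345 × 1512 = 469.5 kN.
Governing: min(495.2, 369.4, 469.5) = 369.4 kN → bearing.

369.4 kN (bearing governs)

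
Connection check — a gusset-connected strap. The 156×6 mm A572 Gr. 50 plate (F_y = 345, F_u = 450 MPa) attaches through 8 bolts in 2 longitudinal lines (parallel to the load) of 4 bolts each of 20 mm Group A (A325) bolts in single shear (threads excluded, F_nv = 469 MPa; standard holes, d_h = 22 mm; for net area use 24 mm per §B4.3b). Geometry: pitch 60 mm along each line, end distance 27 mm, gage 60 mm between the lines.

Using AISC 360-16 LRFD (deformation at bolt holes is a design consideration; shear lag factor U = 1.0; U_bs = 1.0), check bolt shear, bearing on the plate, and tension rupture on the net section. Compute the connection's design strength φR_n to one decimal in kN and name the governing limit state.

Bolt shear: A_b = π(20)²/4 = 314.16 mm². φR_n = 0.75 × 469 × 314.16 × 8 × 1 = 884.0 kN.
Bearing (6 mm plate, F_u = 450 MPa): end bolts L_c = 27 − 22/2 = 16, R_n = min(1.2×16×6×450, 2.4×20×6×450) = 51.84 kN/bolt; interior L_c = 60 − 22 = 38, R_n = 123.12 kN/bolt. φR_n = 0.75 × (2×51.84 + 6×123.12) = 631.8 kN.
Tension rupture (net): A_n = (156 − 2×24)×6 = 648 mm² (U = 1.0, A_e = A_n). φR_n = 0.75 × 450 × 648 = 218.7 kN.
Governing: min(884.0, 631.8, 218.7) = 218.7 kN → net-section rupture.

218.7 kN (net-section rupture governs)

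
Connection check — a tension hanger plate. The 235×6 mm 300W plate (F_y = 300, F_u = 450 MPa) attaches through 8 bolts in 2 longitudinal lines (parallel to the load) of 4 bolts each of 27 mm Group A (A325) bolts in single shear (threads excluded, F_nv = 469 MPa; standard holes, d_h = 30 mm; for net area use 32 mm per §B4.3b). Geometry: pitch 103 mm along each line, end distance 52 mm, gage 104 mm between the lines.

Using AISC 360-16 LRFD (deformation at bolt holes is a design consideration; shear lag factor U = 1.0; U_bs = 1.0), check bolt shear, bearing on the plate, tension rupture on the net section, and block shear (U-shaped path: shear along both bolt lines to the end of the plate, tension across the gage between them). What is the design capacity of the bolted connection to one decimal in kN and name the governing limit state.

346.3 kN (net-section rupture governs)

Bolt shear: A_b = π(27)²/4 = 572.56 mm². φR_n = 0.75 × 469 × 572.56 × 8 × 1 = 1611.2 kN.
Bearing (6 mm plate, F_u = 450 MPa): end bolts L_c = 52 − 30/2 = 37, R_n = min(1.2×37×6×450, 2.4×27×6×450) = 119.88 kN/bolt; interior L_c = 103 − 30 = 73, R_n = 174.96 kN/bolt. φR_n = 0.75 × (2×119.88 + 6×174.96) = 967.1 kN.
Tension rupture (net): A_n = (235 − 2×32)×6 = 1026 mm² (U = 1.0, A_e = A_n). φR_n = 0.75 × 450 × 1026 = 346.3 kN.
Block shear: shear path 2×[52+3×103] = 2×361 mm, A_gv = 4332, A_nv = 2×(361 − 3.5×32)×6 = 2988 mm²; tension across gage: (104 − 1×32)×6 = 432 mm². R_n = min(0.6×450×2988, 0.6×300×4332) + 1.0×450×432 = min(806.76, 779.76) + 194.4 = 974.16 kN. φR_n = 0.75 × 974.16 = 730.6 kN.
Governing: min(1611.2, 967.1, 346.3, 730.6) = 346.3 kN → net-section rupture.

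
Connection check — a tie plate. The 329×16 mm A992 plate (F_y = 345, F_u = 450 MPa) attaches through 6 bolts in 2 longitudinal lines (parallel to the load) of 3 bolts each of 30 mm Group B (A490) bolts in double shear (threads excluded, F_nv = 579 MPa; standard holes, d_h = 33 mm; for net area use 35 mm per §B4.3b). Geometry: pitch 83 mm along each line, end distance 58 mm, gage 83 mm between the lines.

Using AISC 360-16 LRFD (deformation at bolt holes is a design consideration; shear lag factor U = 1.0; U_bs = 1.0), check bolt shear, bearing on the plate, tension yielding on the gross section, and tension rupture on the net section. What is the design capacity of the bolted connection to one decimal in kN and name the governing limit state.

Bolt shear: A_b = π(30)²/4 = 706.86 mm². φR_n = 0.75 × 579 × 706.86 × 6 × 2 = 3683.4 kN.
Bearing (16 mm plate, F_u = 450 MPa): end bolts L_c = 58 − 33/2 = 41.5, R_n = min(1.2×41.5×16×450, 2.4×30×16×450) = 358.56 kN/bolt; interior L_c = 83 − 33 = 50, R_n = 432 kN/bolt. φR_n = 0.75 × (2×358.56 + 4×432) = 1833.8 kN.
Tension yield (gross): A_g = 329×16 = 5264 mm². φR_n = 0.90 × 345 × 5264 = 1634.5 kN.
Tension rupture (net): A_n = (329 − 2×35)×16 = 4144 mm² (U = 1.0, A_e = A_n). φR_n = 0.75 × 450 × 4144 = 1398.6 kN.
Governing: min(3683.4, 1833.8, 1634.5, 1398.6) = 1398.6 kN → net-section rupture.

1398.6 kN (net-section rupture governs)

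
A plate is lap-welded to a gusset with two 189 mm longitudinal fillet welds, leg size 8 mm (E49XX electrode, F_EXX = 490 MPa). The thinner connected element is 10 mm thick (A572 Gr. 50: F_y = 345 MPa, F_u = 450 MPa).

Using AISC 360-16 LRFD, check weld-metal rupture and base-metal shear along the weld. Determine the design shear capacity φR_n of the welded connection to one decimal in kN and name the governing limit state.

Weld metal: throat = 0.707×8 = 5.656 mm, L = 2×189 = 378 mm. φR_n = 0.75 × 0.6 × 490 × 5.656 × 378 = 471.4 kN.
Base metal shear (10 mm plate): yield φR_n = 1.0×0.6×345×10×378 = 782.5 kN; rupture φR_n = 0.75×0.6×450×10×378 = 765.5 kN; take 765.5 kN (rupture).
Governing: min(471.4, 765.5) = 471.4 kN → weld metal.

471.4 kN (weld metal governs)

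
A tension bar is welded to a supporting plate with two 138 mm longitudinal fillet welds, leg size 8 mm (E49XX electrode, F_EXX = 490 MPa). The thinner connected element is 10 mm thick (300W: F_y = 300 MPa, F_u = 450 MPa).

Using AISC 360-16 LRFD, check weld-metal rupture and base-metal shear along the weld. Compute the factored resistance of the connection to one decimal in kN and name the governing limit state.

Weld metal: throat = 0.707×8 = 5.656 mm, L = 2×138 = 276 mm. φR_n = 0.75 × 0.6 × 490 × 5.656 × 276 = 344.2 kN.
Base metal shear (10 mm plate): yield φR_n = 1.0×0.6×300×10×276 = 496.8 kN; rupture φR_n = 0.75×0.6×450×10×276 = 558.9 kN; take 496.8 kN (yield).
Governing: min(344.2, 496.8) = 344.2 kN → weld metal.

344.2 kN (weld metal governs)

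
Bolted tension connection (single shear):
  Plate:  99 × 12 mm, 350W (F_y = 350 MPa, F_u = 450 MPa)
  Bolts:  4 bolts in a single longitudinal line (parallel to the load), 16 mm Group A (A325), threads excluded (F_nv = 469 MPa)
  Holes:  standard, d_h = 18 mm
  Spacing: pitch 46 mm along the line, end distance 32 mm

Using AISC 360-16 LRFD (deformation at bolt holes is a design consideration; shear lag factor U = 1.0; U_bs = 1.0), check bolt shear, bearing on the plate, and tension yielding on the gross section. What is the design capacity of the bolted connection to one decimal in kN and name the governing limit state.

Bolt shear: A_b = π(16)²/4 = 201.06 mm². φR_n = 0.75 × 469 × 201.06 × 4 × 1 = 282.9 kN.
Bearing (12 mm plate, F_u = 450 MPa): end bolts L_c = 32 − 18/2 = 23, R_n = min(1.2×23×12×450, 2.4×16×12×450) = 149.04 kN/bolt; interior L_c = 46 − 18 = 28, R_n = 181.44 kN/bolt. φR_n = 0.75 × (1×149.04 + 3×181.44) = 520.0 kN.
Tension yield (gross): A_g = 99×12 = 1188 mm². φR_n = 0.90 × 350 × 1188 = 374.2 kN.
Governing: min(282.9, 520.0, 374.2) = 282.9 kN → bolt shear.

282.9 kN (bolt shear governs)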